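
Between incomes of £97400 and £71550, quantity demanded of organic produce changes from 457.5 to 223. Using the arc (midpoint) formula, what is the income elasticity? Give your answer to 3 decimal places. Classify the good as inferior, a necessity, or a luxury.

2.252 (luxury)

ΔQ = 223 − 457.5 = -234.5; midpoint Q̄ = (457.5 + 223)/2 = 340.25.
ΔI = 71550 − 97400 = -25850; midpoint Ī = (97400 + 71550)/2 = 84475.
η = (ΔQ/Q̄) ÷ (ΔI/Ī) = (-234.5/340.25) ÷ (-25850/84475) = 2.252.
η > 1 ⇒ luxury.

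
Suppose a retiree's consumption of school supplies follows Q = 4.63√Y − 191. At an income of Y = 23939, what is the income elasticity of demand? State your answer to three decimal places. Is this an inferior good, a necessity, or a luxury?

0.682 (necessity)

At Y = 23939: Q = 525.364.
dQ/dY = 4.63/(2√Y) = 0.0149623 at this income.
η = (dQ/dY)·(Y/Q) = 0.0149623 × (23939/525.364) = 0.682.
Since 0 < η < 1, the good is a necessity.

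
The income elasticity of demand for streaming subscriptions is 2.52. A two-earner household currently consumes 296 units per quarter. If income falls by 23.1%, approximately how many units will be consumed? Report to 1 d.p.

%ΔQ ≈ η × %ΔI = 2.52 × (-23.1%) = -58.212%.
New Q ≈ 296 × (1 − 0.58212) = 123.7.

123.7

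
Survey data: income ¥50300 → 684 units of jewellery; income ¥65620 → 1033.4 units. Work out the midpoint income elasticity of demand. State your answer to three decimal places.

ΔQ = 1033.4 − 684 = 349.4; midpoint Q̄ = (684 + 1033.4)/2 = 858.7.
ΔI = 65620 − 50300 = 15320; midpoint Ī = (50300 + 65620)/2 = 57960.
η = (ΔQ/Q̄) ÷ (ΔI/Ī) = (349.4/858.7) ÷ (15320/57960) = 1.539.

1.539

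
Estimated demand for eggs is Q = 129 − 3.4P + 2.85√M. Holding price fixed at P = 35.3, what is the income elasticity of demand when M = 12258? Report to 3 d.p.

At P = 35.3, M = 12258: Q = 324.520.
Holding P constant, ∂Q/∂M = 2.85/(2√M) = 0.0128708.
η_M = (∂Q/∂M)·(M/Q) = 0.0128708 × (12258/324.520) = 0.486.

0.486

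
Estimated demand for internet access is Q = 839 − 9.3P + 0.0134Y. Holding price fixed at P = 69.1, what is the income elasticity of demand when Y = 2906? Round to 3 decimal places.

0.165

At P = 69.1, Y = 2906: Q = 235.310.
Holding P constant, ∂Q/∂Y = 0.0134.
η_Y = (∂Q/∂Y)·(Y/Q) = 0.0134 × (2906/235.310) = 0.165.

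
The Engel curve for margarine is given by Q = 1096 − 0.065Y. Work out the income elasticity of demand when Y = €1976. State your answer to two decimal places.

-0.13

At Y = 1976: Q = 967.560.
dQ/dY = −0.065.
η = (dQ/dY)·(Y/Q) = -0.065 × (1976/967.560) = -0.13.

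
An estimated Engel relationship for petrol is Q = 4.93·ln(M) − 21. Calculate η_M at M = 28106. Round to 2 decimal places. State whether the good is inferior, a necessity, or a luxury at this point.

At M = 28106: Q = 29.502.
dQ/dM = 4.93/M = 0.000175407 at this income.
η = (dQ/dM)·(M/Q) = 0.000175407 × (28106/29.502) = 0.17.
Since 0 < η < 1, the good is a necessity.

0.17 (necessity)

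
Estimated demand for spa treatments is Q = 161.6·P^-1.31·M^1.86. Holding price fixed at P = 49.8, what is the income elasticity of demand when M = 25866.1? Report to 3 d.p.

1.860

For a multiplicative demand Q = A·P^α·M^β, the income elasticity is β everywhere.
Here β = 1.86, so η = 1.860.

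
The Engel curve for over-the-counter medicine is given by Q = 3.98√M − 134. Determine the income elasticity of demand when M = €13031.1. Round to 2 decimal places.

0.71

At M = 13031.1: Q = 320.332.
dQ/dM = 3.98/(2√M) = 0.0174326 at this income.
η = (dQ/dM)·(M/Q) = 0.0174326 × (13031.1/320.332) = 0.71.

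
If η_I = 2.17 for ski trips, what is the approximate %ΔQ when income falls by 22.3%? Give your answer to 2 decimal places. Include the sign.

-48.39%

%ΔQ ≈ η × %ΔI = 2.17 × (-22.3%) = -48.39%.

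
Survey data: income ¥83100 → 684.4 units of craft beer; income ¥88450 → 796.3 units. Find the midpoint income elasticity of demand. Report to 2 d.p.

2.42

ΔQ = 796.3 − 684.4 = 111.9; midpoint Q̄ = (684.4 + 796.3)/2 = 740.35.
ΔI = 88450 − 83100 = 5350; midpoint Ī = (83100 + 88450)/2 = 85775.
η = (ΔQ/Q̄) ÷ (ΔI/Ī) = (111.9/740.35) ÷ (5350/85775) = 2.42.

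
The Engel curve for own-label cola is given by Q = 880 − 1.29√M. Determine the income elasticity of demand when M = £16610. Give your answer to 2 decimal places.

-0.12

At M = 16610: Q = 713.745.
dQ/dM = -1.29/(2√M) = -0.00500466 at this income.
η = (dQ/dM)·(M/Q) = -0.00500466 × (16610/713.745) = -0.12.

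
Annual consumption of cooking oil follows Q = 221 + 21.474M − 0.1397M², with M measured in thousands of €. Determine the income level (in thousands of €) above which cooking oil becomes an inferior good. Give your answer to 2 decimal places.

dQ/dM = 21.474 − 0.2794M.
The good is inferior where dQ/dM < 0. Setting dQ/dM = 0 gives M = 21.474 / 0.2794 = 76.86.

76.86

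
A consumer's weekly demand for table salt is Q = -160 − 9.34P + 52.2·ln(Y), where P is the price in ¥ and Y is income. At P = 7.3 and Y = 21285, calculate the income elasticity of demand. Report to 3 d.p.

At P = 7.3, Y = 21285: Q = 292.031.
Holding P constant, ∂Q/∂Y = 52.2/Y = 0.00245243.
η_Y = (∂Q/∂Y)·(Y/Q) = 0.00245243 × (21285/292.031) = 0.179.

0.179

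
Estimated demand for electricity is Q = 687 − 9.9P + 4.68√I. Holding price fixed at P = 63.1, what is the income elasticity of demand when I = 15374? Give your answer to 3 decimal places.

0.452

At P = 63.1, I = 15374: Q = 642.592.
Holding P constant, ∂Q/∂I = 4.68/(2√I) = 0.0188722.
η_I = (∂Q/∂I)·(I/Q) = 0.0188722 × (15374/642.592) = 0.452.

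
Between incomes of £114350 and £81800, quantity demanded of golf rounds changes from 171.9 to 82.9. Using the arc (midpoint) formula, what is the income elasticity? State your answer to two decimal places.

2.10

ΔQ = 82.9 − 171.9 = -89; midpoint Q̄ = (171.9 + 82.9)/2 = 127.4.
ΔI = 81800 − 114350 = -32550; midpoint Ī = (114350 + 81800)/2 = 98075.
η = (ΔQ/Q̄) ÷ (ΔI/Ī) = (-89/127.4) ÷ (-32550/98075) = 2.10.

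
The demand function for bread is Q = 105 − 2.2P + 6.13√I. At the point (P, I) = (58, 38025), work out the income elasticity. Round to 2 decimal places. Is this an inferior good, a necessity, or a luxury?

0.51 (necessity)

At P = 58, I = 38025: Q = 1172.750.
Holding P constant, ∂Q/∂I = 6.13/(2√I) = 0.0157179.
η_I = (∂Q/∂I)·(I/Q) = 0.0157179 × (38025/1172.750) = 0.51.
Since 0 < η < 1, this is a necessity.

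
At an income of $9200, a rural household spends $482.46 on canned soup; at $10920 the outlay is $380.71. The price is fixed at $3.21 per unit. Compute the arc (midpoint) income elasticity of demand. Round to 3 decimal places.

-1.379

With a constant price, Q₁ = 482.46/3.21 = 150.299 and Q₂ = 380.71/3.21 = 118.601 (equivalently, work directly with expenditure since P cancels).
Midpoint %ΔQ = (380.71 − 482.46)/431.59 = -0.23576; midpoint %ΔI = (10920 − 9200)/10060 = 0.17097.
η = -0.23576 / 0.17097 = -1.379.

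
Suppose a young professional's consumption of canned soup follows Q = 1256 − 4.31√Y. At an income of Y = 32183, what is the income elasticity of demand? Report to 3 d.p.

-0.801

At Y = 32183: Q = 482.802.
dQ/dY = -4.31/(2√Y) = -0.0120125 at this income.
η = (dQ/dY)·(Y/Q) = -0.0120125 × (32183/482.802) = -0.801.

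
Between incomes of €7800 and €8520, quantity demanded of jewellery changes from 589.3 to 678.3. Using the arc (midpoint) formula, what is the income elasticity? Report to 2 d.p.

ΔQ = 678.3 − 589.3 = 89; midpoint Q̄ = (589.3 + 678.3)/2 = 633.8.
ΔI = 8520 − 7800 = 720; midpoint Ī = (7800 + 8520)/2 = 8160.
η = (ΔQ/Q̄) ÷ (ΔI/Ī) = (89/633.8) ÷ (720/8160) = 1.59.

1.59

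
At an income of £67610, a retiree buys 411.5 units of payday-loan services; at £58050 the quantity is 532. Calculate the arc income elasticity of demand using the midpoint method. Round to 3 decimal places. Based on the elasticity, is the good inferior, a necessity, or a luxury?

ΔQ = 532 − 411.5 = 120.5; midpoint Q̄ = (411.5 + 532)/2 = 471.75.
ΔI = 58050 − 67610 = -9560; midpoint Ī = (67610 + 58050)/2 = 62830.
η = (ΔQ/Q̄) ÷ (ΔI/Ī) = (120.5/471.75) ÷ (-9560/62830) = -1.679.
η < 0 ⇒ inferior good.

-1.679 (inferior good)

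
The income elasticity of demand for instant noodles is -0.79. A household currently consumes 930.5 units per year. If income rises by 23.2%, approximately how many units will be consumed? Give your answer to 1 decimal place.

%ΔQ ≈ η × %ΔI = -0.79 × 23.2% = -18.328%.
New Q ≈ 930.5 × (1 − 0.18328) = 760.0.

760.0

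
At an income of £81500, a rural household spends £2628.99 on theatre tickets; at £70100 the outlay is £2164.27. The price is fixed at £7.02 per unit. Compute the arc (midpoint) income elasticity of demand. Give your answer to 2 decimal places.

1.29

With a constant price, Q₁ = 2628.99/7.02 = 374.500 and Q₂ = 2164.27/7.02 = 308.301 (equivalently, work directly with expenditure since P cancels).
Midpoint %ΔQ = (2164.27 − 2628.99)/2396.63 = -0.19391; midpoint %ΔI = (70100 − 81500)/75800 = -0.15040.
η = -0.19391 / -0.15040 = 1.29.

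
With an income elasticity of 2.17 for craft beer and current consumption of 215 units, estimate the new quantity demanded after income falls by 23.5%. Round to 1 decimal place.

105.4

%ΔQ ≈ η × %ΔI = 2.17 × (-23.5%) = -50.995%.
New Q ≈ 215 × (1 − 0.50995) = 105.4.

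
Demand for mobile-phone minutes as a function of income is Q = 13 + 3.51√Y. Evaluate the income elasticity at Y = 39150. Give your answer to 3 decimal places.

0.491

At Y = 39150: Q = 707.501.
dQ/dY = 3.51/(2√Y) = 0.00886975 at this income.
η = (dQ/dY)·(Y/Q) = 0.00886975 × (39150/707.501) = 0.491.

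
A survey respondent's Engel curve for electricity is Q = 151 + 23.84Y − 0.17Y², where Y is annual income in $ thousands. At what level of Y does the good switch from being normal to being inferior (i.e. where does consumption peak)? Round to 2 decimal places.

70.12

dQ/dY = 23.84 − 0.34Y.
The good is inferior where dQ/dY < 0. Setting dQ/dY = 0 gives Y = 23.84 / 0.34 = 70.12.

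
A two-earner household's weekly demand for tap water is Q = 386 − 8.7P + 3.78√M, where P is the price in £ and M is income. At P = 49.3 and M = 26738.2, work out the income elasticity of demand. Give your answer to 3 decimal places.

At P = 49.3, M = 26738.2: Q = 575.189.
Holding P constant, ∂Q/∂M = 3.78/(2√M) = 0.0115583.
η_M = (∂Q/∂M)·(M/Q) = 0.0115583 × (26738.2/575.189) = 0.537.

0.537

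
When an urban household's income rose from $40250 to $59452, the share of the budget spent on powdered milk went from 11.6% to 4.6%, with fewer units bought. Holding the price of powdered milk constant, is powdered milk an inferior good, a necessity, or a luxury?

Quantity demanded falls as income rises, so η < 0.

inferior good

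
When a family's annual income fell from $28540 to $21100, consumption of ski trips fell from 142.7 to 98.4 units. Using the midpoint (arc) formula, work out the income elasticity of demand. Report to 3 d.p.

1.226

ΔQ = 98.4 − 142.7 = -44.3; midpoint Q̄ = (142.7 + 98.4)/2 = 120.55.
ΔI = 21100 − 28540 = -7440; midpoint Ī = (28540 + 21100)/2 = 24820.
η = (ΔQ/Q̄) ÷ (ΔI/Ī) = (-44.3/120.55) ÷ (-7440/24820) = 1.226.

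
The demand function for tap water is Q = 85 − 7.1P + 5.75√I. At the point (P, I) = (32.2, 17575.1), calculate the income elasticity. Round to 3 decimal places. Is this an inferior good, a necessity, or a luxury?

At P = 32.2, I = 17575.1: Q = 618.664.
Holding P constant, ∂Q/∂I = 5.75/(2√I) = 0.0216865.
η_I = (∂Q/∂I)·(I/Q) = 0.0216865 × (17575.1/618.664) = 0.616.
Since 0 < η < 1, this is a necessity.

0.616 (necessity)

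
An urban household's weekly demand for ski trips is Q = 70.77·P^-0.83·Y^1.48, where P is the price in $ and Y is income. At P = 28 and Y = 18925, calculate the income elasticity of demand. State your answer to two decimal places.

1.48

For a multiplicative demand Q = A·P^α·Y^β, the income elasticity is β everywhere.
Here β = 1.48, so η = 1.48.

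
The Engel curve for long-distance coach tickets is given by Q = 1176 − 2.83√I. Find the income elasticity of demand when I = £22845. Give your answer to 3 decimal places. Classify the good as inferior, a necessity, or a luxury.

-0.286 (inferior good)

At I = 22845: Q = 748.258.
dQ/dI = -2.83/(2√I) = -0.00936183 at this income.
η = (dQ/dI)·(I/Q) = -0.00936183 × (22845/748.258) = -0.286.
Since η < 0, the good is an inferior good.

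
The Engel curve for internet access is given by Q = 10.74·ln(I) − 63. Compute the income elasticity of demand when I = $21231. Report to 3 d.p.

At I = 21231: Q = 44.005.
dQ/dI = 10.74/I = 0.000505864 at this income.
η = (dQ/dI)·(I/Q) = 0.000505864 × (21231/44.005) = 0.244.

0.244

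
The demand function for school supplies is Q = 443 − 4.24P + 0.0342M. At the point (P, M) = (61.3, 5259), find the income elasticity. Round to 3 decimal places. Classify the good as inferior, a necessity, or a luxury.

At P = 61.3, M = 5259: Q = 362.946.
Holding P constant, ∂Q/∂M = 0.0342.
η_M = (∂Q/∂M)·(M/Q) = 0.0342 × (5259/362.946) = 0.496.
Since 0 < η < 1, this is a necessity.

0.496 (necessity)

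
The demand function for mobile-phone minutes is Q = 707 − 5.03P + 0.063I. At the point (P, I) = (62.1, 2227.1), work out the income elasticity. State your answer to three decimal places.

At P = 62.1, I = 2227.1: Q = 534.944.
Holding P constant, ∂Q/∂I = 0.063.
η_I = (∂Q/∂I)·(I/Q) = 0.063 × (2227.1/534.944) = 0.262.

0.262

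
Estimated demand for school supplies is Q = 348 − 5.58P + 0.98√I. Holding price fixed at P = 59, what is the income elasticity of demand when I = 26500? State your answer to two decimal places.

At P = 59, I = 26500: Q = 178.312.
Holding P constant, ∂Q/∂I = 0.98/(2√I) = 0.00301005.
η_I = (∂Q/∂I)·(I/Q) = 0.00301005 × (26500/178.312) = 0.45.

0.45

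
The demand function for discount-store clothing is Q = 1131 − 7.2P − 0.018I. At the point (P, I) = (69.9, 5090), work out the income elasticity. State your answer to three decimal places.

At P = 69.9, I = 5090: Q = 536.100.
Holding P constant, ∂Q/∂I = −0.018.
η_I = (∂Q/∂I)·(I/Q) = -0.018 × (5090/536.100) = -0.171.

-0.171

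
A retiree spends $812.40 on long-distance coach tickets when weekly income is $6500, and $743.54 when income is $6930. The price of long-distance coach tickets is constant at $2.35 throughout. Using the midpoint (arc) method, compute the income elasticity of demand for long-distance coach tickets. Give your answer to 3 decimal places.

-1.382

With a constant price, Q₁ = 812.40/2.35 = 345.702 and Q₂ = 743.54/2.35 = 316.400 (equivalently, work directly with expenditure since P cancels).
Midpoint %ΔQ = (743.54 − 812.40)/777.97 = -0.08851; midpoint %ΔI = (6930 − 6500)/6715 = 0.06404.
η = -0.08851 / 0.06404 = -1.382.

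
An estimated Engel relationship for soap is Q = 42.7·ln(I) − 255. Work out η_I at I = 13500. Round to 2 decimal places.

At I = 13500: Q = 151.096.
dQ/dI = 42.7/I = 0.00316296 at this income.
η = (dQ/dI)·(I/Q) = 0.00316296 × (13500/151.096) = 0.28.

0.28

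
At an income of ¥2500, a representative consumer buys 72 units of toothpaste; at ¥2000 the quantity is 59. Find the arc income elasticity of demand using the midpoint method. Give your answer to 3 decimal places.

ΔQ = 59 − 72 = -13; midpoint Q̄ = (72 + 59)/2 = 65.5.
ΔI = 2000 − 2500 = -500; midpoint Ī = (2500 + 2000)/2 = 2250.
η = (ΔQ/Q̄) ÷ (ΔI/Ī) = (-13/65.5) ÷ (-500/2250) = 0.893.

0.893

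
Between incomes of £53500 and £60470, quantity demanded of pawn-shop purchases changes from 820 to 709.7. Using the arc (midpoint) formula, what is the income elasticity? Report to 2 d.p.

ΔQ = 709.7 − 820 = -110.3; midpoint Q̄ = (820 + 709.7)/2 = 764.85.
ΔI = 60470 − 53500 = 6970; midpoint Ī = (53500 + 60470)/2 = 56985.
η = (ΔQ/Q̄) ÷ (ΔI/Ī) = (-110.3/764.85) ÷ (6970/56985) = -1.18.

-1.18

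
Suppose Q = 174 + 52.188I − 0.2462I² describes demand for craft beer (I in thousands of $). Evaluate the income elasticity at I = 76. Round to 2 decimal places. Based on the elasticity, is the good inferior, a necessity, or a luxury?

0.41 (necessity)

At I = 76: Q = 2718.2368.
dQ/dI = 52.188 − 0.4924I = 14.76560.
η = (dQ/dI)·(I/Q) = 14.76560 × (76/2718.2368) = 0.41.
0 < η < 1 ⇒ necessity.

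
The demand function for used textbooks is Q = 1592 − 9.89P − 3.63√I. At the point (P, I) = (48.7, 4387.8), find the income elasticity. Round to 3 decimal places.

-0.138

At P = 48.7, I = 4387.8: Q = 869.904.
Holding P constant, ∂Q/∂I = -3.63/(2√I) = -0.0274002.
η_I = (∂Q/∂I)·(I/Q) = -0.0274002 × (4387.8/869.904) = -0.138.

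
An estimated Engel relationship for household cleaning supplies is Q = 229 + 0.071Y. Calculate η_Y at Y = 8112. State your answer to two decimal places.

0.72

At Y = 8112: Q = 804.952.
dQ/dY = 0.071.
η = (dQ/dY)·(Y/Q) = 0.071 × (8112/804.952) = 0.72.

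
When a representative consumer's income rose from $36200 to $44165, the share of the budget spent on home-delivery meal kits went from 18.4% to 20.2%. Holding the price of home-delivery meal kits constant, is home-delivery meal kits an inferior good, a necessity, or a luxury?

luxury

The budget share rises as income rises, so η > 1.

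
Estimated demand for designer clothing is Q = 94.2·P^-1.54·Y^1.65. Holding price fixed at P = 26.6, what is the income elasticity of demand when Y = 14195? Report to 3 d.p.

1.650

For a multiplicative demand Q = A·P^α·Y^β, the income elasticity is β everywhere.
Here β = 1.65, so η = 1.650.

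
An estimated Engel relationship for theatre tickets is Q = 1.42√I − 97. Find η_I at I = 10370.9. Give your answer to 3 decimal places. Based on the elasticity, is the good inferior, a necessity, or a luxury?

1.519 (luxury)

At I = 10370.9: Q = 47.609.
dQ/dI = 1.42/(2√I) = 0.00697188 at this income.
η = (dQ/dI)·(I/Q) = 0.00697188 × (10370.9/47.609) = 1.519.
Since η > 1, the good is a luxury.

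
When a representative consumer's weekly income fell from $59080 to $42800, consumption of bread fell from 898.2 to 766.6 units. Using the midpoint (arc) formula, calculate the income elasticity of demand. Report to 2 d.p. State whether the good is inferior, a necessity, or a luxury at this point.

0.49 (necessity)

ΔQ = 766.6 − 898.2 = -131.6; midpoint Q̄ = (898.2 + 766.6)/2 = 832.4.
ΔI = 42800 − 59080 = -16280; midpoint Ī = (59080 + 42800)/2 = 50940.
η = (ΔQ/Q̄) ÷ (ΔI/Ī) = (-131.6/832.4) ÷ (-16280/50940) = 0.49.
0 < η < 1 ⇒ necessity.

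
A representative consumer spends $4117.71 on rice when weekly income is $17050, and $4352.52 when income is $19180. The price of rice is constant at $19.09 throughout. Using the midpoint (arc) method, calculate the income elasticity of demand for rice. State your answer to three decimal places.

0.472

With a constant price, Q₁ = 4117.71/19.09 = 215.700 and Q₂ = 4352.52/19.09 = 228.000 (equivalently, work directly with expenditure since P cancels).
Midpoint %ΔQ = (4352.52 − 4117.71)/4235.12 = 0.05544; midpoint %ΔI = (19180 − 17050)/18115 = 0.11758.
η = 0.05544 / 0.11758 = 0.472.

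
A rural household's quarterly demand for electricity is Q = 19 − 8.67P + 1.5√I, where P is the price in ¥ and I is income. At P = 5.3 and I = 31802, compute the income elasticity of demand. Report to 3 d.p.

At P = 5.3, I = 31802: Q = 240.546.
Holding P constant, ∂Q/∂I = 1.5/(2√I) = 0.00420566.
η_I = (∂Q/∂I)·(I/Q) = 0.00420566 × (31802/240.546) = 0.556.

0.556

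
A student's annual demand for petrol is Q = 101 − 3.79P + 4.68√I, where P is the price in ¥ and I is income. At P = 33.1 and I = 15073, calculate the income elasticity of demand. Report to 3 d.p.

At P = 33.1, I = 15073: Q = 550.125.
Holding P constant, ∂Q/∂I = 4.68/(2√I) = 0.0190597.
η_I = (∂Q/∂I)·(I/Q) = 0.0190597 × (15073/550.125) = 0.522.

0.522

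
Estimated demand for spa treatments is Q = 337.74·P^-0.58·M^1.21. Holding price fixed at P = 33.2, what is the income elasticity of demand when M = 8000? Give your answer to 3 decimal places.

1.210

For a multiplicative demand Q = A·P^α·M^β, the income elasticity is β everywhere.
Here β = 1.21, so η = 1.210.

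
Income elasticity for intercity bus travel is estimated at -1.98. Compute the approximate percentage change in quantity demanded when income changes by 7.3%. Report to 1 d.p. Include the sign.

%ΔQ ≈ η × %ΔI = -1.98 × 7.3% = -14.5%.

-14.5%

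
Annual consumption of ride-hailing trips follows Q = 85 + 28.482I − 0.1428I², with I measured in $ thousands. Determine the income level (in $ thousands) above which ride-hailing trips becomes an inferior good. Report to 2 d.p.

99.73

dQ/dI = 28.482 − 0.2856I.
The good is inferior where dQ/dI < 0. Setting dQ/dI = 0 gives I = 28.482 / 0.2856 = 99.73.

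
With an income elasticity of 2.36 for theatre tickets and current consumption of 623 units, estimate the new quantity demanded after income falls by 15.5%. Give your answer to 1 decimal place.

%ΔQ ≈ η × %ΔI = 2.36 × (-15.5%) = -36.58%.
New Q ≈ 623 × (1 − 0.3658) = 395.1.

395.1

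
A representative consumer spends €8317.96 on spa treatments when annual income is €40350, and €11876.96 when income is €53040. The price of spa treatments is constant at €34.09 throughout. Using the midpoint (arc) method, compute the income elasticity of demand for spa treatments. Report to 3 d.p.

1.297

With a constant price, Q₁ = 8317.96/34.09 = 244.000 and Q₂ = 11876.96/34.09 = 348.400 (equivalently, work directly with expenditure since P cancels).
Midpoint %ΔQ = (11876.96 − 8317.96)/10097.46 = 0.35246; midpoint %ΔI = (53040 − 40350)/46695 = 0.27176.
η = 0.35246 / 0.27176 = 1.297.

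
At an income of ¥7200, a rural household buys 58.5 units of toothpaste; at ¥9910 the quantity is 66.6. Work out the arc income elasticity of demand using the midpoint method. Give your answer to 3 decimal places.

0.409

ΔQ = 66.6 − 58.5 = 8.1; midpoint Q̄ = (58.5 + 66.6)/2 = 62.55.
ΔI = 9910 − 7200 = 2710; midpoint Ī = (7200 + 9910)/2 = 8555.
η = (ΔQ/Q̄) ÷ (ΔI/Ī) = (8.1/62.55) ÷ (2710/8555) = 0.409.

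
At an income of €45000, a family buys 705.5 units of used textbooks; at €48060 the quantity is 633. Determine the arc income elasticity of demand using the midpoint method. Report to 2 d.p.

ΔQ = 633 − 705.5 = -72.5; midpoint Q̄ = (705.5 + 633)/2 = 669.25.
ΔI = 48060 − 45000 = 3060; midpoint Ī = (45000 + 48060)/2 = 46530.
η = (ΔQ/Q̄) ÷ (ΔI/Ī) = (-72.5/669.25) ÷ (3060/46530) = -1.65.

-1.65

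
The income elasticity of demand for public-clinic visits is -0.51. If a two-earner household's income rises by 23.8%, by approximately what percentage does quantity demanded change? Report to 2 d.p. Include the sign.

-12.14%

%ΔQ ≈ η × %ΔI = -0.51 × 23.8% = -12.14%.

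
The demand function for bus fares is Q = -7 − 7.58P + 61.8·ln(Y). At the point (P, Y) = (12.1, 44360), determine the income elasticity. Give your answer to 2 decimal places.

0.11

At P = 12.1, Y = 44360: Q = 562.548.
Holding P constant, ∂Q/∂Y = 61.8/Y = 0.00139315.
η_Y = (∂Q/∂Y)·(Y/Q) = 0.00139315 × (44360/562.548) = 0.11.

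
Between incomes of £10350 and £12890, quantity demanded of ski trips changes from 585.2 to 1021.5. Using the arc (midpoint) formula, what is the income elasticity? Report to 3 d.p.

2.485

ΔQ = 1021.5 − 585.2 = 436.3; midpoint Q̄ = (585.2 + 1021.5)/2 = 803.35.
ΔI = 12890 − 10350 = 2540; midpoint Ī = (10350 + 12890)/2 = 11620.
η = (ΔQ/Q̄) ÷ (ΔI/Ī) = (436.3/803.35) ÷ (2540/11620) = 2.485.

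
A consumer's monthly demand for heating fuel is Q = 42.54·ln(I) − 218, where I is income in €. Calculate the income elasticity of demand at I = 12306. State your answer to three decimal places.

0.233

At I = 12306: Q = 182.635.
dQ/dI = 42.54/I = 0.00345685 at this income.
η = (dQ/dI)·(I/Q) = 0.00345685 × (12306/182.635) = 0.233.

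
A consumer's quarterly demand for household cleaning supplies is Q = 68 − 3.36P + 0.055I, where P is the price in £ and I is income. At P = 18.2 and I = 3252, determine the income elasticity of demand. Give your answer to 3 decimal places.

0.963

At P = 18.2, I = 3252: Q = 185.708.
Holding P constant, ∂Q/∂I = 0.055.
η_I = (∂Q/∂I)·(I/Q) = 0.055 × (3252/185.708) = 0.963.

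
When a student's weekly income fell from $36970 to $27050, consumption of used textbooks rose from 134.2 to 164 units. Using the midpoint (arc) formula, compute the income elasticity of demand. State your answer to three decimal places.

-0.645

ΔQ = 164 − 134.2 = 29.8; midpoint Q̄ = (134.2 + 164)/2 = 149.1.
ΔI = 27050 − 36970 = -9920; midpoint Ī = (36970 + 27050)/2 = 32010.
η = (ΔQ/Q̄) ÷ (ΔI/Ī) = (29.8/149.1) ÷ (-9920/32010) = -0.645.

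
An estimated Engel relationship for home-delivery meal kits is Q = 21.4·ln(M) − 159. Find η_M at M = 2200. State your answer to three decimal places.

At M = 2200: Q = 5.699.
dQ/dM = 21.4/M = 0.00972727 at this income.
η = (dQ/dM)·(M/Q) = 0.00972727 × (2200/5.699) = 3.755.

3.755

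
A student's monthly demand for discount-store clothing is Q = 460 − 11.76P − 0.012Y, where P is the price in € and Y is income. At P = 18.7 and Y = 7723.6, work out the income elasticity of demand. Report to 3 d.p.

At P = 18.7, Y = 7723.6: Q = 147.405.
Holding P constant, ∂Q/∂Y = −0.012.
η_Y = (∂Q/∂Y)·(Y/Q) = -0.012 × (7723.6/147.405) = -0.629.

-0.629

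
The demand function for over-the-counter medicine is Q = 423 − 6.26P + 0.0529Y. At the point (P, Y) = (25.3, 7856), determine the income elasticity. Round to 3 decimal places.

0.611

At P = 25.3, Y = 7856: Q = 680.204.
Holding P constant, ∂Q/∂Y = 0.0529.
η_Y = (∂Q/∂Y)·(Y/Q) = 0.0529 × (7856/680.204) = 0.611.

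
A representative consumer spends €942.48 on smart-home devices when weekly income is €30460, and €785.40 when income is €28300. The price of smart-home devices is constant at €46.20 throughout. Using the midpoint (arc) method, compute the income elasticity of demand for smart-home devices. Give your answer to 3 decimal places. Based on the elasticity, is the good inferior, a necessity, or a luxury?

With a constant price, Q₁ = 942.48/46.20 = 20.400 and Q₂ = 785.40/46.20 = 17.000 (equivalently, work directly with expenditure since P cancels).
Midpoint %ΔQ = (785.40 − 942.48)/863.94 = -0.18182; midpoint %ΔI = (28300 − 30460)/29380 = -0.07352.
η = -0.18182 / -0.07352 = 2.473.
η > 1 ⇒ luxury.

2.473 (luxury)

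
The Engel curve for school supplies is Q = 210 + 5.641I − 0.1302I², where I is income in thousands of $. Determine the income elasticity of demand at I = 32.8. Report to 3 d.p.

At I = 32.8: Q = 254.9504.
dQ/dI = 5.641 − 0.2604I = -2.90012.
η = (dQ/dI)·(I/Q) = -2.90012 × (32.8/254.9504) = -0.373.

-0.373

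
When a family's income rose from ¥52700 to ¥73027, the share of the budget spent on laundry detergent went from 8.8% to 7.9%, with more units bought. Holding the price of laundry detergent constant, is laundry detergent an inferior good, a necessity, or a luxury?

Quantity rises but the budget share falls as income rises, so 0 < η < 1.

necessity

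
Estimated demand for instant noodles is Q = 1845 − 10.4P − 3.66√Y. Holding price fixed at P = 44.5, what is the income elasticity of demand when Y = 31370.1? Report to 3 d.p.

-0.442

At P = 44.5, Y = 31370.1: Q = 733.955.
Holding P constant, ∂Q/∂Y = -3.66/(2√Y) = -0.0103322.
η_Y = (∂Q/∂Y)·(Y/Q) = -0.0103322 × (31370.1/733.955) = -0.442.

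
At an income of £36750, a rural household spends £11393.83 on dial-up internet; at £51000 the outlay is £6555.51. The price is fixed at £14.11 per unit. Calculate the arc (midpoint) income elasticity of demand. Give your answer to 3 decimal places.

With a constant price, Q₁ = 11393.83/14.11 = 807.500 and Q₂ = 6555.51/14.11 = 464.600 (equivalently, work directly with expenditure since P cancels).
Midpoint %ΔQ = (6555.51 − 11393.83)/8974.67 = -0.53911; midpoint %ΔI = (51000 − 36750)/43875 = 0.32479.
η = -0.53911 / 0.32479 = -1.660.

-1.660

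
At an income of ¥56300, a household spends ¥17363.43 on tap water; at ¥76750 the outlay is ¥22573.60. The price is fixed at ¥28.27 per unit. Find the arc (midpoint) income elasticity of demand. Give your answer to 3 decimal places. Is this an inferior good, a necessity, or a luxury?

0.849 (necessity)

With a constant price, Q₁ = 17363.43/28.27 = 614.200 and Q₂ = 22573.60/28.27 = 798.500 (equivalently, work directly with expenditure since P cancels).
Midpoint %ΔQ = (22573.60 − 17363.43)/19968.52 = 0.26092; midpoint %ΔI = (76750 − 56300)/66525 = 0.30740.
η = 0.26092 / 0.30740 = 0.849.
0 < η < 1 ⇒ necessity.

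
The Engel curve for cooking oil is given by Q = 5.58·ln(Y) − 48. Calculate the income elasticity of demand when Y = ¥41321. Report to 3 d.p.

At Y = 41321: Q = 11.311.
dQ/dY = 5.58/Y = 0.00013504 at this income.
η = (dQ/dY)·(Y/Q) = 0.00013504 × (41321/11.311) = 0.493.

0.493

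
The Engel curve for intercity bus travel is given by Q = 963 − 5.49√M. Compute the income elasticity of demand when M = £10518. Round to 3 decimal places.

At M = 10518: Q = 399.960.
dQ/dM = -5.49/(2√M) = -0.0267655 at this income.
η = (dQ/dM)·(M/Q) = -0.0267655 × (10518/399.960) = -0.704.

-0.704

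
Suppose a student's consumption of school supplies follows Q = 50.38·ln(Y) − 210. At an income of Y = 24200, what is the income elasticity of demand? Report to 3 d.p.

0.169

At Y = 24200: Q = 298.541.
dQ/dY = 50.38/Y = 0.00208182 at this income.
η = (dQ/dY)·(Y/Q) = 0.00208182 × (24200/298.541) = 0.169.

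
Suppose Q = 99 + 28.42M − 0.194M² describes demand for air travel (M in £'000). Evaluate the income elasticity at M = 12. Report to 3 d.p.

At M = 12: Q = 412.1040.
dQ/dM = 28.42 − 0.388M = 23.76400.
η = (dQ/dM)·(M/Q) = 23.76400 × (12/412.1040) = 0.692.

0.692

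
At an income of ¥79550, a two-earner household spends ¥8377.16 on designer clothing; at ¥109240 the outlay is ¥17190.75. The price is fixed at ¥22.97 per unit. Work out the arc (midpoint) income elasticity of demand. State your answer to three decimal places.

With a constant price, Q₁ = 8377.16/22.97 = 364.700 and Q₂ = 17190.75/22.97 = 748.400 (equivalently, work directly with expenditure since P cancels).
Midpoint %ΔQ = (17190.75 − 8377.16)/12783.96 = 0.68943; midpoint %ΔI = (109240 − 79550)/94395 = 0.31453.
η = 0.68943 / 0.31453 = 2.192.

2.192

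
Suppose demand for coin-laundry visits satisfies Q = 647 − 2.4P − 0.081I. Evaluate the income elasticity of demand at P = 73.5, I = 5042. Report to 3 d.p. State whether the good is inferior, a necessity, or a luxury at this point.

At P = 73.5, I = 5042: Q = 62.198.
Holding P constant, ∂Q/∂I = −0.081.
η_I = (∂Q/∂I)·(I/Q) = -0.081 × (5042/62.198) = -6.566.
Since η < 0, this is an inferior good.

-6.566 (inferior good)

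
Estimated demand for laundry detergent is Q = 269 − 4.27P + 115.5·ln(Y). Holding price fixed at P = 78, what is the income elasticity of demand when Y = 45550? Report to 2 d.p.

At P = 78, Y = 45550: Q = 1174.858.
Holding P constant, ∂Q/∂Y = 115.5/Y = 0.00253568.
η_Y = (∂Q/∂Y)·(Y/Q) = 0.00253568 × (45550/1174.858) = 0.10.

0.10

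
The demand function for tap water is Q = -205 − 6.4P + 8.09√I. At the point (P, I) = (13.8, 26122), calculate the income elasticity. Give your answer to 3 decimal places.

At P = 13.8, I = 26122: Q = 1014.210.
Holding P constant, ∂Q/∂I = 8.09/(2√I) = 0.0250274.
η_I = (∂Q/∂I)·(I/Q) = 0.0250274 × (26122/1014.210) = 0.645.

0.645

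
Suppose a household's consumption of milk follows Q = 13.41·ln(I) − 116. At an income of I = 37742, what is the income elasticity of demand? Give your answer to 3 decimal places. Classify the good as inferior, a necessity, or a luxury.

0.530 (necessity)

At I = 37742: Q = 25.322.
dQ/dI = 13.41/I = 0.000355307 at this income.
η = (dQ/dI)·(I/Q) = 0.000355307 × (37742/25.322) = 0.530.
Since 0 < η < 1, the good is a necessity.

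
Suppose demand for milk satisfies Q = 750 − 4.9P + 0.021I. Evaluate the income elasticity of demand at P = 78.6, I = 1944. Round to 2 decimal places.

At P = 78.6, I = 1944: Q = 405.684.
Holding P constant, ∂Q/∂I = 0.021.
η_I = (∂Q/∂I)·(I/Q) = 0.021 × (1944/405.684) = 0.10.

0.10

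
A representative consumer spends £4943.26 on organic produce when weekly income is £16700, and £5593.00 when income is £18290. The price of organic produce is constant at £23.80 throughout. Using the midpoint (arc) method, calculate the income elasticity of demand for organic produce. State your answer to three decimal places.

1.357

With a constant price, Q₁ = 4943.26/23.80 = 207.700 and Q₂ = 5593.00/23.80 = 235.000 (equivalently, work directly with expenditure since P cancels).
Midpoint %ΔQ = (5593.00 − 4943.26)/5268.13 = 0.12333; midpoint %ΔI = (18290 − 16700)/17495 = 0.09088.
η = 0.12333 / 0.09088 = 1.357.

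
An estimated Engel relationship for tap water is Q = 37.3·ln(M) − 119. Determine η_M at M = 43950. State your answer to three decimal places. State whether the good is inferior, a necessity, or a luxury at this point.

At M = 43950: Q = 279.767.
dQ/dM = 37.3/M = 0.000848692 at this income.
η = (dQ/dM)·(M/Q) = 0.000848692 × (43950/279.767) = 0.133.
Since 0 < η < 1, the good is a necessity.

0.133 (necessity)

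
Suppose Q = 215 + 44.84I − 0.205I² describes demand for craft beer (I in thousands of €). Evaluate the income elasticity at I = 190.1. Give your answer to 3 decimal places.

At I = 190.1: Q = 1330.7920.
dQ/dI = 44.84 − 0.41I = -33.10100.
η = (dQ/dI)·(I/Q) = -33.10100 × (190.1/1330.7920) = -4.728.

-4.728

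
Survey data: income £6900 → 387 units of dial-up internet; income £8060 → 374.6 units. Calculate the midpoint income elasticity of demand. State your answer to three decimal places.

ΔQ = 374.6 − 387 = -12.4; midpoint Q̄ = (387 + 374.6)/2 = 380.8.
ΔI = 8060 − 6900 = 1160; midpoint Ī = (6900 + 8060)/2 = 7480.
η = (ΔQ/Q̄) ÷ (ΔI/Ī) = (-12.4/380.8) ÷ (1160/7480) = -0.210.

-0.210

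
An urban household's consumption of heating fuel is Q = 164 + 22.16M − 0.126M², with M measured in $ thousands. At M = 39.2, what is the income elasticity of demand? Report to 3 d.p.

At M = 39.2: Q = 839.0554.
dQ/dM = 22.16 − 0.252M = 12.28160.
η = (dQ/dM)·(M/Q) = 12.28160 × (39.2/839.0554) = 0.574.

0.574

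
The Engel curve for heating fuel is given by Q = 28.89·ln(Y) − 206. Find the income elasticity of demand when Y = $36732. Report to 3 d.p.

0.296

At Y = 36732: Q = 97.674.
dQ/dY = 28.89/Y = 0.000786508 at this income.
η = (dQ/dY)·(Y/Q) = 0.000786508 × (36732/97.674) = 0.296.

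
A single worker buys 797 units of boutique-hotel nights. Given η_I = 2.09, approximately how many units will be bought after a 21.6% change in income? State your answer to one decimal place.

%ΔQ ≈ η × %ΔI = 2.09 × 21.6% = 45.144%.
New Q ≈ 797 × (1 + 0.45144) = 1156.8.

1156.8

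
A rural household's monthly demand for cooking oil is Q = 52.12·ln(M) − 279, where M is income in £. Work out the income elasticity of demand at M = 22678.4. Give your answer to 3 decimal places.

0.214

At M = 22678.4: Q = 243.720.
dQ/dM = 52.12/M = 0.00229822 at this income.
η = (dQ/dM)·(M/Q) = 0.00229822 × (22678.4/243.720) = 0.214.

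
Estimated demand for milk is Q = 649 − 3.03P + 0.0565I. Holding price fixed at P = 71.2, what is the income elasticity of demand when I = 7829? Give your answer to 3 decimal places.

0.505

At P = 71.2, I = 7829: Q = 875.603.
Holding P constant, ∂Q/∂I = 0.0565.
η_I = (∂Q/∂I)·(I/Q) = 0.0565 × (7829/875.603) = 0.505.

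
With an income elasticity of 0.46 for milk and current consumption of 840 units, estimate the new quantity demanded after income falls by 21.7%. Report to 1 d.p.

756.2

%ΔQ ≈ η × %ΔI = 0.46 × (-21.7%) = -9.982%.
New Q ≈ 840 × (1 − 0.09982) = 756.2.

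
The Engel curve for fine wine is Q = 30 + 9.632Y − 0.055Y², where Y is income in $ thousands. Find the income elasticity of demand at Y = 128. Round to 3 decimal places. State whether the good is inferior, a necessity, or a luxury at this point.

At Y = 128: Q = 361.7760.
dQ/dY = 9.632 − 0.11Y = -4.44800.
η = (dQ/dY)·(Y/Q) = -4.44800 × (128/361.7760) = -1.574.
η < 0 ⇒ inferior good.

-1.574 (inferior good)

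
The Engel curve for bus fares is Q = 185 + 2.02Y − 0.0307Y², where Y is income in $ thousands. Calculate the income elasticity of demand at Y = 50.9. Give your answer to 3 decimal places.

-0.270

At Y = 50.9: Q = 208.2801.
dQ/dY = 2.02 − 0.0614Y = -1.10526.
η = (dQ/dY)·(Y/Q) = -1.10526 × (50.9/208.2801) = -0.270.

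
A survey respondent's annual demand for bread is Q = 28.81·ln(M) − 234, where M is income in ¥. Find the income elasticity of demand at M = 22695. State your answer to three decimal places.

At M = 22695: Q = 54.961.
dQ/dM = 28.81/M = 0.00126944 at this income.
η = (dQ/dM)·(M/Q) = 0.00126944 × (22695/54.961) = 0.524.

0.524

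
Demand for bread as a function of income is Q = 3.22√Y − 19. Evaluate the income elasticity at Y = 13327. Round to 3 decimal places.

0.527

At Y = 13327: Q = 352.725.
dQ/dY = 3.22/(2√Y) = 0.0139463 at this income.
η = (dQ/dY)·(Y/Q) = 0.0139463 × (13327/352.725) = 0.527.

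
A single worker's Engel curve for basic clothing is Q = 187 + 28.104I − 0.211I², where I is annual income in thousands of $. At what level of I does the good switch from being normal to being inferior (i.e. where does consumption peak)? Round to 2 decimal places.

dQ/dI = 28.104 − 0.422I.
The good is inferior where dQ/dI < 0. Setting dQ/dI = 0 gives I = 28.104 / 0.422 = 66.60.

66.60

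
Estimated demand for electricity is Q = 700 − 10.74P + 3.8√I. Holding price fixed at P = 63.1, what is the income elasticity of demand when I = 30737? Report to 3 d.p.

0.484

At P = 63.1, I = 30737: Q = 688.521.
Holding P constant, ∂Q/∂I = 3.8/(2√I) = 0.0108373.
η_I = (∂Q/∂I)·(I/Q) = 0.0108373 × (30737/688.521) = 0.484.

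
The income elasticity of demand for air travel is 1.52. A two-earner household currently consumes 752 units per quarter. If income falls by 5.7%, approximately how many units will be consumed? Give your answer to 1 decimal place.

686.8

%ΔQ ≈ η × %ΔI = 1.52 × (-5.7%) = -8.664%.
New Q ≈ 752 × (1 − 0.08664) = 686.8.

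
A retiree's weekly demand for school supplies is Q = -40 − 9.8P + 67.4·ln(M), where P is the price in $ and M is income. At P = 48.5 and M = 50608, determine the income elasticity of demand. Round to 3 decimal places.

0.314

At P = 48.5, M = 50608: Q = 214.768.
Holding P constant, ∂Q/∂M = 67.4/M = 0.00133181.
η_M = (∂Q/∂M)·(M/Q) = 0.00133181 × (50608/214.768) = 0.314.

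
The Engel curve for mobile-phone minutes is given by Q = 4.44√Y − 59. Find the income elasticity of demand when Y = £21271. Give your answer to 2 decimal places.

At Y = 21271: Q = 588.555.
dQ/dY = 4.44/(2√Y) = 0.0152216 at this income.
η = (dQ/dY)·(Y/Q) = 0.0152216 × (21271/588.555) = 0.55.

0.55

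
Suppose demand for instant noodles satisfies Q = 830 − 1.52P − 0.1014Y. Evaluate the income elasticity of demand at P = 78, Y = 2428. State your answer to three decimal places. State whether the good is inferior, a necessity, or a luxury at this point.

-0.529 (inferior good)

At P = 78, Y = 2428: Q = 465.241.
Holding P constant, ∂Q/∂Y = −0.1014.
η_Y = (∂Q/∂Y)·(Y/Q) = -0.1014 × (2428/465.241) = -0.529.
Since η < 0, this is an inferior good.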